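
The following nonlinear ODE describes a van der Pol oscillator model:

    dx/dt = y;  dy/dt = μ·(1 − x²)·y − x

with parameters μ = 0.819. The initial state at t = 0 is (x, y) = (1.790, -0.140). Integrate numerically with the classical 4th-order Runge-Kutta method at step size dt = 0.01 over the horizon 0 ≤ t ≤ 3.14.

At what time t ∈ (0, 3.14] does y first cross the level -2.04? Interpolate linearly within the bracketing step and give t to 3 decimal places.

t=0.000: state=(1.790, -0.140)
step 1 (dt=0.01): k1=(-0.140, -1.537), k2=(-0.148, -1.523), k3=(-0.148, -1.523), k4=(-0.155, -1.509); state += dt/6·(k1+2k2+2k3+k4)
t=0.010: state=(1.789, -0.155)
t=0.020: state=(1.787, -0.170)
t=0.030: state=(1.785, -0.185)
continuing one RK4 step at a time; state shown every 20 steps (Δt=0.2):
t=0.200: state=(1.735, -0.398)
t=0.400: state=(1.635, -0.586)
t=0.600: state=(1.502, -0.741)
t=0.800: state=(1.340, -0.889)
t=1.000: state=(1.146, -1.052)
t=1.200: state=(0.917, -1.246)
t=1.400: state=(0.644, -1.488)
t=1.600: state=(0.317, -1.789)
t=1.740: state=(0.051, -2.025)
next step: t=1.750: state=(0.030, -2.042) — y has crossed -2.04
linear interpolation between t=1.740 (-2.02504) and t=1.750 (-2.04207) → t≈1.749

t = 1.749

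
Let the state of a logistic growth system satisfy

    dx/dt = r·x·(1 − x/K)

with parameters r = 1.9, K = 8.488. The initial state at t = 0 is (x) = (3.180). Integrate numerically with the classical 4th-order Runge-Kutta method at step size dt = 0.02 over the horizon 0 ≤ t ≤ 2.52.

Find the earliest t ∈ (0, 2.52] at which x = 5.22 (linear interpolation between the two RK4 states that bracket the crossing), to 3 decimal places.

t=0.000: state=(3.180)
step 1 (dt=0.02): k1=(3.778), k2=(3.796), k3=(3.796), k4=(3.813); state += dt/6·(k1+2k2+2k3+k4)
t=0.020: state=(3.256)
t=0.040: state=(3.333)
t=0.060: state=(3.410)
continuing one RK4 step at a time; state shown every 5 steps (Δt=0.1):
t=0.100: state=(3.566)
t=0.200: state=(3.964)
t=0.300: state=(4.366)
t=0.400: state=(4.767)
t=0.500: state=(5.158)
next step: t=0.520: state=(5.235) — x has crossed 5.22
linear interpolation between t=0.500 (5.15818) and t=0.520 (5.23475) → t≈0.516

t = 0.516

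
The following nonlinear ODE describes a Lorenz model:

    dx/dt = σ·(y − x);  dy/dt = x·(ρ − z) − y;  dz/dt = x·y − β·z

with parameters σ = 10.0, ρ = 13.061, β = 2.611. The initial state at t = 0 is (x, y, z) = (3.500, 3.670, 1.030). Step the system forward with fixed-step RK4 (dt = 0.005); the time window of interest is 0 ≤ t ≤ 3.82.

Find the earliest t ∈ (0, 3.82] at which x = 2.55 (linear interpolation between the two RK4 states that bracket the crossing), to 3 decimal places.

t=0.000: state=(3.500, 3.670, 1.030)
step 1 (dt=0.005): k1=(1.700, 38.438, 10.156), k2=(2.618, 38.305, 10.442), k3=(2.592, 38.330, 10.447), k4=(3.487, 38.219, 10.740); state += dt/6·(k1+2k2+2k3+k4)
t=0.005: state=(3.513, 3.862, 1.082)
t=0.010: state=(3.535, 4.052, 1.137)
t=0.015: state=(3.565, 4.243, 1.196)
continuing one RK4 step at a time; state shown every 40 steps (Δt=0.2):
t=0.200: state=(8.286, 11.764, 8.153)
t=0.400: state=(8.515, 4.477, 19.633)
t=0.560: state=(2.619, 0.310, 14.158)
next step: t=0.565: state=(2.506, 0.295, 13.978) — x has crossed 2.55
linear interpolation between t=0.560 (2.61863) and t=0.565 (2.50565) → t≈0.563

t = 0.563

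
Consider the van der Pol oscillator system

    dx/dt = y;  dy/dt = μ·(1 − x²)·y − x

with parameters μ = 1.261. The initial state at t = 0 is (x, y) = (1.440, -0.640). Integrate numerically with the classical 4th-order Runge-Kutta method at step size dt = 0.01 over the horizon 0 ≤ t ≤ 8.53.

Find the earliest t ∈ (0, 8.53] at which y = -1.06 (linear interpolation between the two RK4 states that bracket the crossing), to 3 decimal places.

t = 0.571

t=0.000: state=(1.440, -0.640)
step 1 (dt=0.01): k1=(-0.640, -0.574), k2=(-0.643, -0.574), k3=(-0.643, -0.574), k4=(-0.646, -0.574); state += dt/6·(k1+2k2+2k3+k4)
t=0.010: state=(1.434, -0.646)
t=0.020: state=(1.427, -0.651)
t=0.030: state=(1.421, -0.657)
continuing one RK4 step at a time; state shown every 50 steps (Δt=0.5):
t=0.500: state=(1.040, -0.989)
t=0.570: state=(0.969, -1.059)
next step: t=0.580: state=(0.958, -1.069) — y has crossed -1.06
linear interpolation between t=0.570 (-1.05883) and t=0.580 (-1.06943) → t≈0.571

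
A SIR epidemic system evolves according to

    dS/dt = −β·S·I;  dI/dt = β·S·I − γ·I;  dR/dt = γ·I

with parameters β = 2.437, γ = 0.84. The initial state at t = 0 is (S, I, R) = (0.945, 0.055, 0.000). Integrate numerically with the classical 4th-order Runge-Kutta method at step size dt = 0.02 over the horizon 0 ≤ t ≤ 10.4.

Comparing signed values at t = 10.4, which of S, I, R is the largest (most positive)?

largest component: R

t=0.000: state=(0.945, 0.055, 0.000)
step 1 (dt=0.02): k1=(-0.127, 0.080, 0.046), k2=(-0.128, 0.081, 0.047), k3=(-0.128, 0.081, 0.047), k4=(-0.130, 0.082, 0.048); state += dt/6·(k1+2k2+2k3+k4)
t=0.020: state=(0.942, 0.057, 0.001)
t=0.040: state=(0.940, 0.058, 0.002)
t=0.060: state=(0.937, 0.060, 0.003)
continuing one RK4 step at a time; state shown every 25 steps (Δt=0.5):
t=0.500: state=(0.858, 0.109, 0.033)
t=1.000: state=(0.717, 0.188, 0.095)
t=1.500: state=(0.543, 0.266, 0.191)
t=2.000: state=(0.381, 0.306, 0.313)
t=2.500: state=(0.263, 0.296, 0.441)
t=3.000: state=(0.188, 0.255, 0.557)
t=3.500: state=(0.142, 0.204, 0.654)
t=4.000: state=(0.114, 0.157, 0.730)
t=4.500: state=(0.096, 0.117, 0.787)
t=5.000: state=(0.085, 0.086, 0.829)
t=5.500: state=(0.078, 0.062, 0.860)
t=6.000: state=(0.073, 0.045, 0.882)
t=6.500: state=(0.070, 0.032, 0.898)
t=7.000: state=(0.068, 0.023, 0.910)
t=7.500: state=(0.066, 0.016, 0.918)
t=8.000: state=(0.065, 0.012, 0.924)
t=8.500: state=(0.064, 0.008, 0.928)
t=9.000: state=(0.064, 0.006, 0.931)
t=9.500: state=(0.063, 0.004, 0.933)
t=10.000: state=(0.063, 0.003, 0.934)
t=10.400: state=(0.063, 0.002, 0.935)
compare at T: S=0.063, I=0.002, R=0.935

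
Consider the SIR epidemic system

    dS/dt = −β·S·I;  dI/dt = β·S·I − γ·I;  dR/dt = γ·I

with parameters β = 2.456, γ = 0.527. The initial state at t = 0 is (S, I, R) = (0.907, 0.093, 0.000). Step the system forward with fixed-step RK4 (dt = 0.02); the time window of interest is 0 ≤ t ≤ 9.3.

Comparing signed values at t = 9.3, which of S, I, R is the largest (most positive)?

largest component: R

t=0.000: state=(0.907, 0.093, 0.000)
step 1 (dt=0.02): k1=(-0.207, 0.158, 0.049), k2=(-0.210, 0.160, 0.050), k3=(-0.210, 0.160, 0.050), k4=(-0.213, 0.163, 0.051); state += dt/6·(k1+2k2+2k3+k4)
t=0.020: state=(0.903, 0.096, 0.001)
t=0.040: state=(0.898, 0.100, 0.002)
t=0.060: state=(0.894, 0.103, 0.003)
continuing one RK4 step at a time; state shown every 25 steps (Δt=0.5):
t=0.500: state=(0.762, 0.201, 0.037)
t=1.000: state=(0.545, 0.346, 0.109)
t=1.500: state=(0.331, 0.453, 0.216)
t=2.000: state=(0.186, 0.474, 0.340)
t=2.500: state=(0.106, 0.433, 0.461)
t=3.000: state=(0.065, 0.369, 0.566)
t=3.500: state=(0.043, 0.302, 0.655)
t=4.000: state=(0.031, 0.243, 0.726)
t=4.500: state=(0.024, 0.193, 0.784)
t=5.000: state=(0.019, 0.152, 0.829)
t=5.500: state=(0.016, 0.119, 0.864)
t=6.000: state=(0.014, 0.093, 0.892)
t=6.500: state=(0.013, 0.073, 0.914)
t=7.000: state=(0.012, 0.057, 0.931)
t=7.500: state=(0.011, 0.044, 0.945)
t=8.000: state=(0.011, 0.035, 0.955)
t=8.500: state=(0.010, 0.027, 0.963)
t=9.000: state=(0.010, 0.021, 0.969)
t=9.300: state=(0.010, 0.018, 0.972)
compare at T: S=0.010, I=0.018, R=0.972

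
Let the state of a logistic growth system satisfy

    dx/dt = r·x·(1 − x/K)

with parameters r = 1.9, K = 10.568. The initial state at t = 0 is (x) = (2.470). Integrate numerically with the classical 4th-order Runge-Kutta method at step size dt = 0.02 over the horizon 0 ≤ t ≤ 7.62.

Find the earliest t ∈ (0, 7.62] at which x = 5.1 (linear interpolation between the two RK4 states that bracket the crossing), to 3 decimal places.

t = 0.588

t=0.000: state=(2.470)
step 1 (dt=0.02): k1=(3.596), k2=(3.632), k3=(3.633), k4=(3.669); state += dt/6·(k1+2k2+2k3+k4)
t=0.020: state=(2.543)
t=0.040: state=(2.617)
t=0.060: state=(2.692)
continuing one RK4 step at a time; state shown every 25 steps (Δt=0.5):
t=0.500: state=(4.660)
t=0.580: state=(5.059)
next step: t=0.600: state=(5.159) — x has crossed 5.1
linear interpolation between t=0.580 (5.05851) and t=0.600 (5.15880) → t≈0.588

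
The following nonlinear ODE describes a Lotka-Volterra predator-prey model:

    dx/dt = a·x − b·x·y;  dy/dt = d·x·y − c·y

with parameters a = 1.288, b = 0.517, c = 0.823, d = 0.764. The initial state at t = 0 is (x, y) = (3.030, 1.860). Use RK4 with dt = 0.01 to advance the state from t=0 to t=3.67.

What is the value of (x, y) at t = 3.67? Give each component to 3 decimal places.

(x, y) = (0.260, 1.486)

t=0.000: state=(3.030, 1.860)
step 1 (dt=0.01): k1=(0.989, 2.775), k2=(0.969, 2.803), k3=(0.969, 2.803), k4=(0.948, 2.831); state += dt/6·(k1+2k2+2k3+k4)
t=0.010: state=(3.040, 1.888)
t=0.020: state=(3.049, 1.917)
t=0.030: state=(3.058, 1.946)
continuing one RK4 step at a time; state shown every 20 steps (Δt=0.2):
t=0.200: state=(3.130, 2.533)
t=0.400: state=(2.980, 3.439)
t=0.600: state=(2.562, 4.468)
t=0.800: state=(1.989, 5.370)
t=1.000: state=(1.431, 5.908)
t=1.200: state=(0.996, 6.021)
t=1.400: state=(0.697, 5.804)
t=1.600: state=(0.505, 5.391)
t=1.800: state=(0.384, 4.890)
t=2.000: state=(0.308, 4.371)
t=2.200: state=(0.260, 3.871)
t=2.400: state=(0.231, 3.409)
t=2.600: state=(0.215, 2.991)
t=2.800: state=(0.208, 2.620)
t=3.000: state=(0.209, 2.294)
t=3.200: state=(0.216, 2.010)
t=3.400: state=(0.230, 1.764)
t=3.600: state=(0.251, 1.552)
t=3.670: state=(0.260, 1.486)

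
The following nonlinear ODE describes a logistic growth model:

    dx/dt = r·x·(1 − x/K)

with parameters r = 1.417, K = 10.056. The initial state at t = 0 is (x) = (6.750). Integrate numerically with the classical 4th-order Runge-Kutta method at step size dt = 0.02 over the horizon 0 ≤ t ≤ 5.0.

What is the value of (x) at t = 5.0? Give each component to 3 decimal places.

(x) = (10.052)

t=0.000: state=(6.750)
step 1 (dt=0.02): k1=(3.144), k2=(3.129), k3=(3.129), k4=(3.114); state += dt/6·(k1+2k2+2k3+k4)
t=0.020: state=(6.813)
t=0.040: state=(6.875)
t=0.060: state=(6.936)
continuing one RK4 step at a time; state shown every 10 steps (Δt=0.2):
t=0.200: state=(7.346)
t=0.400: state=(7.869)
t=0.600: state=(8.316)
t=0.800: state=(8.687)
t=1.000: state=(8.989)
t=1.200: state=(9.230)
t=1.400: state=(9.421)
t=1.600: state=(9.570)
t=1.800: state=(9.686)
t=2.000: state=(9.775)
t=2.200: state=(9.843)
t=2.400: state=(9.894)
t=2.600: state=(9.934)
t=2.800: state=(9.964)
t=3.000: state=(9.986)
t=3.200: state=(10.003)
t=3.400: state=(10.016)
t=3.600: state=(10.026)
t=3.800: state=(10.033)
t=4.000: state=(10.039)
t=4.200: state=(10.043)
t=4.400: state=(10.046)
t=4.600: state=(10.049)
t=4.800: state=(10.051)
t=5.000: state=(10.052)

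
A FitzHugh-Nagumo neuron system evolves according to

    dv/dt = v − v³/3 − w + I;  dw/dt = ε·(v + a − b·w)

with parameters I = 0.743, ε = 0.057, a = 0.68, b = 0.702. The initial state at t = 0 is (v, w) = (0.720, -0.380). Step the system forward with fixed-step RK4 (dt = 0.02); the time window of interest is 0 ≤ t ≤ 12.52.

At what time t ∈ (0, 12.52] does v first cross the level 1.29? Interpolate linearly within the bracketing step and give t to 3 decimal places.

t = 0.327

t=0.000: state=(0.720, -0.380)
step 1 (dt=0.02): k1=(1.719, 0.095), k2=(1.726, 0.096), k3=(1.726, 0.096), k4=(1.732, 0.097); state += dt/6·(k1+2k2+2k3+k4)
t=0.020: state=(0.755, -0.378)
t=0.040: state=(0.789, -0.376)
t=0.060: state=(0.824, -0.374)
t=0.320: state=(1.279, -0.345)
next step: t=0.340: state=(1.312, -0.342) — v has crossed 1.29
linear interpolation between t=0.320 (1.27887) and t=0.340 (1.31202) → t≈0.327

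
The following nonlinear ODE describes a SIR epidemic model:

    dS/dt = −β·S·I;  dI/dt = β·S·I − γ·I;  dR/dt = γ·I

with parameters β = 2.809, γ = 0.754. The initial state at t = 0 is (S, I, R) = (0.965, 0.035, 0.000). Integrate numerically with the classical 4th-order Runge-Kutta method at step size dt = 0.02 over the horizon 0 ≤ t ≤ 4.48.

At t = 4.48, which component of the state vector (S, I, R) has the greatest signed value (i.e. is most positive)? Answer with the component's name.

t=0.000: state=(0.965, 0.035, 0.000)
step 1 (dt=0.02): k1=(-0.095, 0.068, 0.026), k2=(-0.097, 0.070, 0.027), k3=(-0.097, 0.070, 0.027), k4=(-0.098, 0.071, 0.027); state += dt/6·(k1+2k2+2k3+k4)
t=0.020: state=(0.963, 0.036, 0.001)
t=0.040: state=(0.961, 0.038, 0.001)
t=0.060: state=(0.959, 0.039, 0.002)
continuing one RK4 step at a time; state shown every 10 steps (Δt=0.2):
t=0.200: state=(0.942, 0.051, 0.006)
t=0.400: state=(0.910, 0.074, 0.016)
t=0.600: state=(0.865, 0.106, 0.029)
t=0.800: state=(0.807, 0.145, 0.048)
t=1.000: state=(0.734, 0.193, 0.074)
t=1.200: state=(0.649, 0.244, 0.106)
t=1.400: state=(0.558, 0.295, 0.147)
t=1.600: state=(0.467, 0.338, 0.195)
t=1.800: state=(0.382, 0.369, 0.249)
t=2.000: state=(0.309, 0.385, 0.306)
t=2.200: state=(0.249, 0.387, 0.364)
t=2.400: state=(0.200, 0.378, 0.422)
t=2.600: state=(0.163, 0.360, 0.478)
t=2.800: state=(0.134, 0.336, 0.530)
t=3.000: state=(0.112, 0.310, 0.579)
t=3.200: state=(0.095, 0.282, 0.623)
t=3.400: state=(0.081, 0.255, 0.664)
t=3.600: state=(0.071, 0.229, 0.700)
t=3.800: state=(0.063, 0.204, 0.733)
t=4.000: state=(0.056, 0.182, 0.762)
t=4.200: state=(0.051, 0.161, 0.788)
t=4.400: state=(0.047, 0.142, 0.811)
t=4.480: state=(0.046, 0.135, 0.819)
compare at T: S=0.046, I=0.135, R=0.819

largest component: R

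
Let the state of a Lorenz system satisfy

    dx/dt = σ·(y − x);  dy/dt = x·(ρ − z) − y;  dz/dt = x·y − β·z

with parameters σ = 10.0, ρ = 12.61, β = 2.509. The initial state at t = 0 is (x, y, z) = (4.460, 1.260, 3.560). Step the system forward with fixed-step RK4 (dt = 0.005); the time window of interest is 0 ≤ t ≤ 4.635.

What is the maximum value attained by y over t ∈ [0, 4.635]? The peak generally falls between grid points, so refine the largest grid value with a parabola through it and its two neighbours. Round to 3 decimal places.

t=0.000: state=(4.460, 1.260, 3.560)
step 1 (dt=0.005): k1=(-32.000, 39.103, -3.312), k2=(-30.222, 38.318, -2.964), k3=(-30.287, 38.356, -2.969), k4=(-28.568, 37.605, -2.640); state += dt/6·(k1+2k2+2k3+k4)
t=0.005: state=(4.309, 1.452, 3.545)
t=0.010: state=(4.174, 1.636, 3.533)
t=0.015: state=(4.055, 1.814, 3.525)
continuing one RK4 step at a time; state shown every 40 steps (Δt=0.2):
t=0.200: state=(5.144, 7.295, 5.153)
t=0.400: state=(9.168, 9.511, 14.709)
t=0.600: state=(5.081, 2.357, 15.580)
t=0.800: state=(2.066, 1.626, 10.247)
t=1.000: state=(2.327, 2.922, 6.920)
t=1.200: state=(4.484, 6.079, 6.608)
t=1.400: state=(7.814, 8.839, 12.161)
t=1.600: state=(6.330, 4.346, 15.398)
t=1.800: state=(3.334, 2.629, 11.517)
t=2.000: state=(3.245, 3.744, 8.476)
t=2.200: state=(5.091, 6.361, 8.478)
t=2.400: state=(7.226, 7.602, 12.642)
t=2.600: state=(5.859, 4.541, 14.141)
t=2.800: state=(3.926, 3.502, 11.311)
t=3.000: state=(4.106, 4.638, 9.281)
t=3.200: state=(5.699, 6.601, 10.071)
t=3.400: state=(6.675, 6.512, 13.011)
t=3.600: state=(5.338, 4.499, 13.033)
t=3.800: state=(4.312, 4.199, 10.951)
t=4.000: state=(4.798, 5.330, 9.967)
t=4.200: state=(5.984, 6.466, 11.228)
t=4.400: state=(6.111, 5.734, 12.872)
t=4.600: state=(5.064, 4.594, 12.203)
t=4.635: state=(4.913, 4.528, 11.938)
largest grid value and its neighbours: y(0.335)=10.35286, y(0.340)=10.36236, y(0.345)=10.35997
parabola through these three points peaks at t≈0.341 with y≈10.36289

max y = 10.363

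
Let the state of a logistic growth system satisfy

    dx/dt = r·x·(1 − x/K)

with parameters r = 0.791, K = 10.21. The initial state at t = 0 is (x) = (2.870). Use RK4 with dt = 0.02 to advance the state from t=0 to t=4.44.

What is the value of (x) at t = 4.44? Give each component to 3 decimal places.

(x) = (9.486)

t=0.000: state=(2.870)
step 1 (dt=0.02): k1=(1.632), k2=(1.638), k3=(1.638), k4=(1.643); state += dt/6·(k1+2k2+2k3+k4)
t=0.020: state=(2.903)
t=0.040: state=(2.936)
t=0.060: state=(2.969)
continuing one RK4 step at a time; state shown every 10 steps (Δt=0.2):
t=0.200: state=(3.207)
t=0.400: state=(3.565)
t=0.600: state=(3.940)
t=0.800: state=(4.329)
t=1.000: state=(4.728)
t=1.200: state=(5.131)
t=1.400: state=(5.534)
t=1.600: state=(5.931)
t=1.800: state=(6.319)
t=2.000: state=(6.692)
t=2.200: state=(7.047)
t=2.400: state=(7.382)
t=2.600: state=(7.694)
t=2.800: state=(7.981)
t=3.000: state=(8.245)
t=3.200: state=(8.484)
t=3.400: state=(8.699)
t=3.600: state=(8.891)
t=3.800: state=(9.063)
t=4.000: state=(9.214)
t=4.200: state=(9.348)
t=4.400: state=(9.465)
t=4.440: state=(9.486)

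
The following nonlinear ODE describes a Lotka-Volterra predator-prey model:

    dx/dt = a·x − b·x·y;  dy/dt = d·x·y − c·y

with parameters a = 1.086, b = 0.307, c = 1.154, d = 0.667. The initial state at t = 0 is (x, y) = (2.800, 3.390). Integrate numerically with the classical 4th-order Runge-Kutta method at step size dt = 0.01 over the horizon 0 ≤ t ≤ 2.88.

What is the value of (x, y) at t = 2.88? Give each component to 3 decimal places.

(x, y) = (0.993, 3.083)

t=0.000: state=(2.800, 3.390)
step 1 (dt=0.01): k1=(0.127, 2.419), k2=(0.116, 2.429), k3=(0.116, 2.429), k4=(0.106, 2.439); state += dt/6·(k1+2k2+2k3+k4)
t=0.010: state=(2.801, 3.414)
t=0.020: state=(2.802, 3.439)
t=0.030: state=(2.803, 3.463)
continuing one RK4 step at a time; state shown every 10 steps (Δt=0.1):
t=0.100: state=(2.802, 3.641)
t=0.200: state=(2.782, 3.909)
t=0.300: state=(2.738, 4.188)
t=0.400: state=(2.673, 4.470)
t=0.500: state=(2.586, 4.747)
t=0.600: state=(2.482, 5.009)
t=0.700: state=(2.363, 5.246)
t=0.800: state=(2.236, 5.449)
t=0.900: state=(2.103, 5.611)
t=1.000: state=(1.969, 5.726)
t=1.100: state=(1.839, 5.793)
t=1.200: state=(1.715, 5.811)
t=1.300: state=(1.600, 5.783)
t=1.400: state=(1.495, 5.713)
t=1.500: state=(1.401, 5.606)
t=1.600: state=(1.317, 5.468)
t=1.700: state=(1.244, 5.307)
t=1.800: state=(1.182, 5.126)
t=1.900: state=(1.129, 4.933)
t=2.000: state=(1.085, 4.732)
t=2.100: state=(1.049, 4.527)
t=2.200: state=(1.021, 4.322)
t=2.300: state=(1.000, 4.119)
t=2.400: state=(0.985, 3.921)
t=2.500: state=(0.976, 3.730)
t=2.600: state=(0.973, 3.547)
t=2.700: state=(0.976, 3.372)
t=2.800: state=(0.983, 3.207)
t=2.880: state=(0.993, 3.083)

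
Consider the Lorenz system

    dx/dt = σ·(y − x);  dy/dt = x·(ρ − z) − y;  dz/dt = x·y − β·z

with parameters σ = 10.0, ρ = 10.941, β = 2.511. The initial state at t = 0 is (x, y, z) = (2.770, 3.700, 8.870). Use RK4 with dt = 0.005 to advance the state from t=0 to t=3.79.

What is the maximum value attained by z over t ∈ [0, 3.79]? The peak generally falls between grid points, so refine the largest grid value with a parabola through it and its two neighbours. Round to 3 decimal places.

max z = 11.600

t=0.000: state=(2.770, 3.700, 8.870)
step 1 (dt=0.005): k1=(9.300, 2.037, -12.024), k2=(9.118, 2.164, -11.848), k3=(9.126, 2.161, -11.850), k4=(8.952, 2.287, -11.676); state += dt/6·(k1+2k2+2k3+k4)
t=0.005: state=(2.816, 3.711, 8.811)
t=0.010: state=(2.860, 3.723, 8.753)
t=0.015: state=(2.902, 3.736, 8.697)
continuing one RK4 step at a time; state shown every 40 steps (Δt=0.2):
t=0.200: state=(4.156, 4.873, 7.745)
t=0.400: state=(5.672, 6.323, 9.217)
t=0.600: state=(6.023, 5.652, 11.437)
t=0.800: state=(4.777, 4.146, 10.975)
t=1.000: state=(4.073, 4.030, 9.323)
t=1.200: state=(4.500, 4.917, 8.613)
t=1.400: state=(5.416, 5.802, 9.516)
t=1.600: state=(5.635, 5.436, 10.826)
t=1.800: state=(4.915, 4.524, 10.633)
t=2.000: state=(4.444, 4.399, 9.604)
t=2.200: state=(4.701, 4.964, 9.143)
t=2.400: state=(5.262, 5.488, 9.706)
t=2.600: state=(5.384, 5.267, 10.476)
t=2.800: state=(4.959, 4.723, 10.375)
t=3.000: state=(4.665, 4.633, 9.744)
t=3.200: state=(4.823, 4.987, 9.462)
t=3.400: state=(5.164, 5.296, 9.812)
t=3.600: state=(5.230, 5.159, 10.266)
t=3.790: state=(4.990, 4.846, 10.221)
largest grid value and its neighbours: z(0.655)=11.59817, z(0.660)=11.59999, z(0.665)=11.59974
parabola through these three points peaks at t≈0.662 with z≈11.60014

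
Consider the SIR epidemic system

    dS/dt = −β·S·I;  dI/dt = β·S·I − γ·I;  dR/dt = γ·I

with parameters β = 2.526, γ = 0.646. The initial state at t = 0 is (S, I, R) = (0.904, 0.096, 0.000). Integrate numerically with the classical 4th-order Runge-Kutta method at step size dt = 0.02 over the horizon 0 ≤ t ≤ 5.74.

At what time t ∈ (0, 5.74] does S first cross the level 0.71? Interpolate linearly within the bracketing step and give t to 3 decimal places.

t = 0.611

t=0.000: state=(0.904, 0.096, 0.000)
step 1 (dt=0.02): k1=(-0.219, 0.157, 0.062), k2=(-0.222, 0.159, 0.063), k3=(-0.222, 0.159, 0.063), k4=(-0.225, 0.161, 0.064); state += dt/6·(k1+2k2+2k3+k4)
t=0.020: state=(0.900, 0.099, 0.001)
t=0.040: state=(0.895, 0.102, 0.003)
t=0.060: state=(0.890, 0.106, 0.004)
continuing one RK4 step at a time; state shown every 10 steps (Δt=0.2):
t=0.200: state=(0.854, 0.132, 0.015)
t=0.400: state=(0.790, 0.175, 0.034)
t=0.600: state=(0.714, 0.225, 0.060)
next step: t=0.620: state=(0.706, 0.231, 0.063) — S has crossed 0.71
linear interpolation between t=0.600 (0.71444) and t=0.620 (0.70626) → t≈0.611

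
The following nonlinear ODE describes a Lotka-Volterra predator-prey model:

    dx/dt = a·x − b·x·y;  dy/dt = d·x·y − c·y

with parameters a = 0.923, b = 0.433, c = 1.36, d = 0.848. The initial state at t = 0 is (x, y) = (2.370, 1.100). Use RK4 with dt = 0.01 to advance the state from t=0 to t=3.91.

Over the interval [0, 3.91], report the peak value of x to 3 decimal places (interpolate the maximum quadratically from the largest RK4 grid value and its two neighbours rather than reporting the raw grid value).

max x = 2.871

t=0.000: state=(2.370, 1.100)
step 1 (dt=0.01): k1=(1.059, 0.715), k2=(1.057, 0.722), k3=(1.057, 0.722), k4=(1.056, 0.729); state += dt/6·(k1+2k2+2k3+k4)
t=0.010: state=(2.381, 1.107)
t=0.020: state=(2.391, 1.115)
t=0.030: state=(2.402, 1.122)
continuing one RK4 step at a time; state shown every 20 steps (Δt=0.2):
t=0.200: state=(2.573, 1.275)
t=0.400: state=(2.743, 1.525)
t=0.600: state=(2.850, 1.870)
t=0.800: state=(2.862, 2.316)
t=1.000: state=(2.754, 2.845)
t=1.200: state=(2.527, 3.398)
t=1.400: state=(2.217, 3.874)
t=1.600: state=(1.879, 4.176)
t=1.800: state=(1.566, 4.258)
t=2.000: state=(1.307, 4.136)
t=2.200: state=(1.111, 3.865)
t=2.400: state=(0.971, 3.511)
t=2.600: state=(0.876, 3.126)
t=2.800: state=(0.817, 2.748)
t=3.000: state=(0.787, 2.398)
t=3.200: state=(0.779, 2.085)
t=3.400: state=(0.792, 1.815)
t=3.600: state=(0.822, 1.585)
t=3.800: state=(0.870, 1.394)
t=3.910: state=(0.903, 1.303)
largest grid value and its neighbours: x(0.710)=2.87050, x(0.720)=2.87072, x(0.730)=2.87066
parabola through these three points peaks at t≈0.723 with x≈2.87073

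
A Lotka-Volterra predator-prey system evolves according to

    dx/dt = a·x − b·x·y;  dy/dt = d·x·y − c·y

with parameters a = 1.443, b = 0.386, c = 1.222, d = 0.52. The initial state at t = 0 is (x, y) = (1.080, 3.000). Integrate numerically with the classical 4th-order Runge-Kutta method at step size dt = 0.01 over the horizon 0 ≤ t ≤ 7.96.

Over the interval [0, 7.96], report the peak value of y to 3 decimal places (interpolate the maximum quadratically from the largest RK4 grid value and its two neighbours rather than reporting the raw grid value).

t=0.000: state=(1.080, 3.000)
step 1 (dt=0.01): k1=(0.308, -1.981), k2=(0.312, -1.972), k3=(0.312, -1.972), k4=(0.317, -1.963); state += dt/6·(k1+2k2+2k3+k4)
t=0.010: state=(1.083, 2.980)
t=0.020: state=(1.086, 2.961)
t=0.030: state=(1.090, 2.941)
continuing one RK4 step at a time; state shown every 50 steps (Δt=0.5):
t=0.500: state=(1.351, 2.222)
t=1.000: state=(1.892, 1.827)
t=1.500: state=(2.761, 1.802)
t=2.000: state=(3.863, 2.312)
t=2.500: state=(4.491, 3.810)
t=3.000: state=(3.545, 6.088)
t=3.500: state=(2.028, 6.748)
t=4.000: state=(1.257, 5.524)
t=4.500: state=(1.034, 4.006)
t=5.000: state=(1.105, 2.857)
t=5.500: state=(1.413, 2.140)
t=6.000: state=(2.000, 1.798)
t=6.500: state=(2.917, 1.837)
t=7.000: state=(4.016, 2.459)
t=7.500: state=(4.461, 4.137)
t=7.960: state=(3.433, 6.213)
largest grid value and its neighbours: y(3.370)=6.82094, y(3.380)=6.82098, y(3.390)=6.82002
parabola through these three points peaks at t≈3.375 with y≈6.82108

max y = 6.821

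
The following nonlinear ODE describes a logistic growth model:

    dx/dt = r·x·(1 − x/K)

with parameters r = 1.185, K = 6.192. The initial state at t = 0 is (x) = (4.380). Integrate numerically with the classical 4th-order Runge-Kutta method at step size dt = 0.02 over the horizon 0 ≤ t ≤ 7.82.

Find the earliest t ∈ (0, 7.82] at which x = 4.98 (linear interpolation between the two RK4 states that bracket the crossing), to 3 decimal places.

t = 0.448

t=0.000: state=(4.380)
step 1 (dt=0.02): k1=(1.519), k2=(1.511), k3=(1.511), k4=(1.504); state += dt/6·(k1+2k2+2k3+k4)
t=0.020: state=(4.410)
t=0.040: state=(4.440)
t=0.060: state=(4.470)
t=0.440: state=(4.971)
next step: t=0.460: state=(4.994) — x has crossed 4.98
linear interpolation between t=0.440 (4.97107) and t=0.460 (4.99413) → t≈0.448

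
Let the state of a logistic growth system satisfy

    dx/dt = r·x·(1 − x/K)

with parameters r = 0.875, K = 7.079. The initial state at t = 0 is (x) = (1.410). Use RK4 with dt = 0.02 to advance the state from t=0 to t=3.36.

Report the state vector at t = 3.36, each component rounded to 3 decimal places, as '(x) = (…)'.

(x) = (5.838)

t=0.000: state=(1.410)
step 1 (dt=0.02): k1=(0.988), k2=(0.993), k3=(0.993), k4=(0.998); state += dt/6·(k1+2k2+2k3+k4)
t=0.020: state=(1.430)
t=0.040: state=(1.450)
t=0.060: state=(1.470)
continuing one RK4 step at a time; state shown every 10 steps (Δt=0.2):
t=0.200: state=(1.618)
t=0.400: state=(1.847)
t=0.600: state=(2.095)
t=0.800: state=(2.362)
t=1.000: state=(2.645)
t=1.200: state=(2.941)
t=1.400: state=(3.246)
t=1.600: state=(3.555)
t=1.800: state=(3.863)
t=2.000: state=(4.167)
t=2.200: state=(4.462)
t=2.400: state=(4.744)
t=2.600: state=(5.009)
t=2.800: state=(5.256)
t=3.000: state=(5.482)
t=3.200: state=(5.688)
t=3.360: state=(5.838)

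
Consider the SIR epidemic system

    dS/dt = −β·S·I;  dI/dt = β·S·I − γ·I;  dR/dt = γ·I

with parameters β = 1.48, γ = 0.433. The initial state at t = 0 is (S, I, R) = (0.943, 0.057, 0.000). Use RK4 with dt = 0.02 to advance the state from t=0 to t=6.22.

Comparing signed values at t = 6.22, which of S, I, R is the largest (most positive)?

t=0.000: state=(0.943, 0.057, 0.000)
step 1 (dt=0.02): k1=(-0.080, 0.055, 0.025), k2=(-0.080, 0.055, 0.025), k3=(-0.080, 0.055, 0.025), k4=(-0.081, 0.056, 0.025); state += dt/6·(k1+2k2+2k3+k4)
t=0.020: state=(0.941, 0.058, 0.000)
t=0.040: state=(0.940, 0.059, 0.001)
t=0.060: state=(0.938, 0.060, 0.002)
continuing one RK4 step at a time; state shown every 25 steps (Δt=0.5):
t=0.500: state=(0.894, 0.091, 0.016)
t=1.000: state=(0.822, 0.138, 0.040)
t=1.500: state=(0.726, 0.197, 0.076)
t=2.000: state=(0.613, 0.261, 0.126)
t=2.500: state=(0.495, 0.317, 0.189)
t=3.000: state=(0.386, 0.353, 0.262)
t=3.500: state=(0.295, 0.365, 0.340)
t=4.000: state=(0.226, 0.356, 0.418)
t=4.500: state=(0.175, 0.332, 0.493)
t=5.000: state=(0.138, 0.300, 0.561)
t=5.500: state=(0.112, 0.265, 0.623)
t=6.000: state=(0.093, 0.230, 0.676)
t=6.220: state=(0.087, 0.216, 0.697)
compare at T: S=0.087, I=0.216, R=0.697

largest component: R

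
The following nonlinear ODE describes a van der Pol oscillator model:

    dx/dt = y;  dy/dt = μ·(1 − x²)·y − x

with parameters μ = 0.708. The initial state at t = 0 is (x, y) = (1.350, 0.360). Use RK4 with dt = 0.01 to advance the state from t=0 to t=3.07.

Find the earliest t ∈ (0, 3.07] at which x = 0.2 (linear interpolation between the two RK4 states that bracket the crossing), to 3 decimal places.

t=0.000: state=(1.350, 0.360)
step 1 (dt=0.01): k1=(0.360, -1.560), k2=(0.352, -1.558), k3=(0.352, -1.558), k4=(0.344, -1.556); state += dt/6·(k1+2k2+2k3+k4)
t=0.010: state=(1.354, 0.344)
t=0.020: state=(1.357, 0.329)
t=0.030: state=(1.360, 0.313)
continuing one RK4 step at a time; state shown every 10 steps (Δt=0.1):
t=0.100: state=(1.378, 0.206)
t=0.200: state=(1.391, 0.059)
t=0.300: state=(1.390, -0.079)
t=0.400: state=(1.376, -0.209)
t=0.500: state=(1.349, -0.329)
t=0.600: state=(1.310, -0.441)
t=0.700: state=(1.261, -0.546)
t=0.800: state=(1.201, -0.648)
t=0.900: state=(1.132, -0.747)
t=1.000: state=(1.052, -0.845)
t=1.100: state=(0.962, -0.945)
t=1.200: state=(0.863, -1.048)
t=1.300: state=(0.753, -1.156)
t=1.400: state=(0.631, -1.270)
t=1.500: state=(0.499, -1.390)
t=1.600: state=(0.353, -1.517)
t=1.690: state=(0.211, -1.635)
next step: t=1.700: state=(0.195, -1.648) — x has crossed 0.2
linear interpolation between t=1.690 (0.21137) and t=1.700 (0.19496) → t≈1.697

t = 1.697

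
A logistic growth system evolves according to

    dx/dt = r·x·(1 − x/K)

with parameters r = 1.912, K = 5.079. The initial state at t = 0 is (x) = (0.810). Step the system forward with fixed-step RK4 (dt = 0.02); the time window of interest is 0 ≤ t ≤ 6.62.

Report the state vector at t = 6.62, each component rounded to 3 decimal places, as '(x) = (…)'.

(x) = (5.079)

t=0.000: state=(0.810)
step 1 (dt=0.02): k1=(1.302), k2=(1.319), k3=(1.319), k4=(1.336); state += dt/6·(k1+2k2+2k3+k4)
t=0.020: state=(0.836)
t=0.040: state=(0.863)
t=0.060: state=(0.891)
continuing one RK4 step at a time; state shown every 25 steps (Δt=0.5):
t=0.500: state=(1.678)
t=1.000: state=(2.855)
t=1.500: state=(3.909)
t=2.000: state=(4.555)
t=2.500: state=(4.864)
t=3.000: state=(4.994)
t=3.500: state=(5.046)
t=4.000: state=(5.066)
t=4.500: state=(5.074)
t=5.000: state=(5.077)
t=5.500: state=(5.078)
t=6.000: state=(5.079)
t=6.500: state=(5.079)
t=6.620: state=(5.079)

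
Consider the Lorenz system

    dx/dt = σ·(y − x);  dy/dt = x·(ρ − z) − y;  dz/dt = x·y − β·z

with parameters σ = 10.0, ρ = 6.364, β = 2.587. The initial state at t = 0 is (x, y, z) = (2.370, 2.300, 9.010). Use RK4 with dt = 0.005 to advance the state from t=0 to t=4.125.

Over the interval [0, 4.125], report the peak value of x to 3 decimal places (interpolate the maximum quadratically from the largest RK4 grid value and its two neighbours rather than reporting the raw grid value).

t=0.000: state=(2.370, 2.300, 9.010)
step 1 (dt=0.005): k1=(-0.700, -8.571, -17.858), k2=(-0.897, -8.439, -17.797), k3=(-0.889, -8.439, -17.798), k4=(-1.078, -8.307, -17.738); state += dt/6·(k1+2k2+2k3+k4)
t=0.005: state=(2.366, 2.258, 8.921)
t=0.010: state=(2.359, 2.217, 8.833)
t=0.015: state=(2.351, 2.177, 8.745)
continuing one RK4 step at a time; state shown every 40 steps (Δt=0.2):
t=0.200: state=(1.746, 1.489, 5.930)
t=0.400: state=(1.588, 1.669, 3.920)
t=0.600: state=(2.011, 2.349, 2.894)
t=0.800: state=(2.933, 3.508, 2.875)
t=1.000: state=(4.174, 4.764, 4.111)
t=1.200: state=(4.880, 4.907, 6.071)
t=1.400: state=(4.310, 3.819, 6.792)
t=1.600: state=(3.394, 3.046, 6.029)
t=1.800: state=(3.018, 2.981, 5.045)
t=2.000: state=(3.177, 3.353, 4.522)
t=2.200: state=(3.628, 3.875, 4.636)
t=2.400: state=(4.042, 4.180, 5.228)
t=2.600: state=(4.107, 4.037, 5.772)
t=2.800: state=(3.843, 3.680, 5.829)
t=3.000: state=(3.565, 3.468, 5.512)
t=3.200: state=(3.483, 3.496, 5.181)
t=3.400: state=(3.589, 3.672, 5.064)
t=3.600: state=(3.762, 3.841, 5.188)
t=3.800: state=(3.863, 3.880, 5.408)
t=4.000: state=(3.832, 3.790, 5.535)
t=4.125: state=(3.769, 3.714, 5.528)
largest grid value and its neighbours: x(1.200)=4.87999, x(1.205)=4.88088, x(1.210)=4.88083
parabola through these three points peaks at t≈1.207 with x≈4.88097

max x = 4.881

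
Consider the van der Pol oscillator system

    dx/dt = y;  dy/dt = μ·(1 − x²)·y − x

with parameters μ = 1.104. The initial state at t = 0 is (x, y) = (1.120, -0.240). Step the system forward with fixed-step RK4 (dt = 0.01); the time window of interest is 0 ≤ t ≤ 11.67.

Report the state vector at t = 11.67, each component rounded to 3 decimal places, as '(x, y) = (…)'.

(x, y) = (1.131, 2.689)

t=0.000: state=(1.120, -0.240)
step 1 (dt=0.01): k1=(-0.240, -1.053), k2=(-0.245, -1.051), k3=(-0.245, -1.051), k4=(-0.251, -1.049); state += dt/6·(k1+2k2+2k3+k4)
t=0.010: state=(1.118, -0.251)
t=0.020: state=(1.115, -0.261)
t=0.030: state=(1.112, -0.271)
continuing one RK4 step at a time; state shown every 50 steps (Δt=0.5):
t=0.500: state=(0.873, -0.749)
t=1.000: state=(0.344, -1.421)
t=1.500: state=(-0.603, -2.326)
t=2.000: state=(-1.642, -1.343)
t=2.500: state=(-1.883, 0.131)
t=3.000: state=(-1.690, 0.565)
t=3.500: state=(-1.343, 0.827)
t=4.000: state=(-0.834, 1.265)
t=4.500: state=(0.008, 2.206)
t=5.000: state=(1.307, 2.499)
t=5.500: state=(1.989, 0.304)
t=6.000: state=(1.909, -0.436)
t=6.500: state=(1.629, -0.666)
t=7.000: state=(1.237, -0.926)
t=7.500: state=(0.659, -1.458)
t=8.000: state=(-0.320, -2.529)
t=8.500: state=(-1.607, -1.941)
t=9.000: state=(-2.010, 0.021)
t=9.500: state=(-1.849, 0.510)
t=10.000: state=(-1.540, 0.722)
t=10.500: state=(-1.112, 1.025)
t=11.000: state=(-0.457, 1.683)
t=11.500: state=(0.661, 2.749)
t=11.670: state=(1.131, 2.689)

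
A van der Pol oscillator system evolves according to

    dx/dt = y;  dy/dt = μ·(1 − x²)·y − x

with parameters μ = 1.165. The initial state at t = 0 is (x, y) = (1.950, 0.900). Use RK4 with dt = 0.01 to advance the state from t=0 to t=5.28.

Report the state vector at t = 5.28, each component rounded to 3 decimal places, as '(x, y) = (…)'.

(x, y) = (-1.113, 1.001)

t=0.000: state=(1.950, 0.900)
step 1 (dt=0.01): k1=(0.900, -4.888), k2=(0.876, -4.831), k3=(0.876, -4.831), k4=(0.852, -4.773); state += dt/6·(k1+2k2+2k3+k4)
t=0.010: state=(1.959, 0.852)
t=0.020: state=(1.967, 0.805)
t=0.030: state=(1.975, 0.759)
continuing one RK4 step at a time; state shown every 20 steps (Δt=0.2):
t=0.200: state=(2.048, 0.156)
t=0.400: state=(2.037, -0.215)
t=0.600: state=(1.974, -0.395)
t=0.800: state=(1.885, -0.496)
t=1.000: state=(1.778, -0.570)
t=1.200: state=(1.657, -0.639)
t=1.400: state=(1.522, -0.716)
t=1.600: state=(1.369, -0.812)
t=1.800: state=(1.195, -0.937)
t=2.000: state=(0.991, -1.110)
t=2.200: state=(0.746, -1.353)
t=2.400: state=(0.443, -1.698)
t=2.600: state=(0.059, -2.164)
t=2.800: state=(-0.425, -2.663)
t=3.000: state=(-0.985, -2.834)
t=3.200: state=(-1.505, -2.235)
t=3.400: state=(-1.847, -1.172)
t=3.600: state=(-1.991, -0.336)
t=3.800: state=(-2.007, 0.122)
t=4.000: state=(-1.957, 0.350)
t=4.200: state=(-1.874, 0.474)
t=4.400: state=(-1.770, 0.558)
t=4.600: state=(-1.651, 0.633)
t=4.800: state=(-1.517, 0.714)
t=5.000: state=(-1.365, 0.811)
t=5.200: state=(-1.190, 0.938)
t=5.280: state=(-1.113, 1.001)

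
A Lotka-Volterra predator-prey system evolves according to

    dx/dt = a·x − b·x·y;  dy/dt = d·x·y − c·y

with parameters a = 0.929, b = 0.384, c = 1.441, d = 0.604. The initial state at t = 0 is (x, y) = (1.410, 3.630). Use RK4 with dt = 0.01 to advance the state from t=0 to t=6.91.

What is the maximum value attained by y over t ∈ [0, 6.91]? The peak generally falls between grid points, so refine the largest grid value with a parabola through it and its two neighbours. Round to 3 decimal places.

t=0.000: state=(1.410, 3.630)
step 1 (dt=0.01): k1=(-0.656, -2.139), k2=(-0.648, -2.140), k3=(-0.648, -2.140), k4=(-0.641, -2.141); state += dt/6·(k1+2k2+2k3+k4)
t=0.010: state=(1.404, 3.609)
t=0.020: state=(1.397, 3.587)
t=0.030: state=(1.391, 3.566)
continuing one RK4 step at a time; state shown every 25 steps (Δt=0.25):
t=0.250: state=(1.288, 3.101)
t=0.500: state=(1.235, 2.615)
t=0.750: state=(1.238, 2.197)
t=1.000: state=(1.286, 1.853)
t=1.250: state=(1.377, 1.579)
t=1.500: state=(1.508, 1.369)
t=1.750: state=(1.681, 1.214)
t=2.000: state=(1.898, 1.109)
t=2.250: state=(2.159, 1.050)
t=2.500: state=(2.465, 1.038)
t=2.750: state=(2.810, 1.078)
t=3.000: state=(3.182, 1.182)
t=3.250: state=(3.554, 1.371)
t=3.500: state=(3.877, 1.677)
t=3.750: state=(4.078, 2.138)
t=4.000: state=(4.070, 2.767)
t=4.250: state=(3.800, 3.508)
t=4.500: state=(3.308, 4.194)
t=4.750: state=(2.726, 4.614)
t=5.000: state=(2.197, 4.661)
t=5.250: state=(1.791, 4.386)
t=5.500: state=(1.515, 3.921)
t=5.750: state=(1.345, 3.390)
t=6.000: state=(1.257, 2.875)
t=6.250: state=(1.230, 2.418)
t=6.500: state=(1.254, 2.033)
t=6.750: state=(1.322, 1.722)
t=6.910: state=(1.387, 1.558)
largest grid value and its neighbours: y(4.890)=4.68651, y(4.900)=4.68709, y(4.910)=4.68709
parabola through these three points peaks at t≈4.905 with y≈4.68716

max y = 4.687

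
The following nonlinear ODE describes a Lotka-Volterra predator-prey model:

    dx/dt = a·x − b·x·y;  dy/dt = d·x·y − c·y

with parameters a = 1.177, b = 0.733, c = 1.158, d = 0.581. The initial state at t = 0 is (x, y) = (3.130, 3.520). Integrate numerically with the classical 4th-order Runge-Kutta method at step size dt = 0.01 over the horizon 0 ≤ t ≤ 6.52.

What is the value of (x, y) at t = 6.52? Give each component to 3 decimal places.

t=0.000: state=(3.130, 3.520)
step 1 (dt=0.01): k1=(-4.392, 2.325), k2=(-4.388, 2.288), k3=(-4.387, 2.288), k4=(-4.382, 2.250); state += dt/6·(k1+2k2+2k3+k4)
t=0.010: state=(3.086, 3.543)
t=0.020: state=(3.042, 3.565)
t=0.030: state=(2.999, 3.586)
continuing one RK4 step at a time; state shown every 25 steps (Δt=0.25):
t=0.250: state=(2.122, 3.848)
t=0.500: state=(1.416, 3.710)
t=0.750: state=(0.998, 3.300)
t=1.000: state=(0.765, 2.803)
t=1.250: state=(0.642, 2.322)
t=1.500: state=(0.586, 1.900)
t=1.750: state=(0.574, 1.546)
t=2.000: state=(0.597, 1.260)
t=2.250: state=(0.650, 1.032)
t=2.500: state=(0.734, 0.854)
t=2.750: state=(0.854, 0.717)
t=3.000: state=(1.014, 0.615)
t=3.250: state=(1.225, 0.541)
t=3.500: state=(1.496, 0.493)
t=3.750: state=(1.839, 0.470)
t=4.000: state=(2.265, 0.474)
t=4.250: state=(2.779, 0.511)
t=4.500: state=(3.373, 0.597)
t=4.750: state=(4.003, 0.764)
t=5.000: state=(4.554, 1.067)
t=5.250: state=(4.812, 1.585)
t=5.500: state=(4.516, 2.355)
t=5.750: state=(3.636, 3.205)
t=6.000: state=(2.560, 3.760)
t=6.250: state=(1.703, 3.821)
t=6.500: state=(1.163, 3.511)
t=6.520: state=(1.131, 3.476)

(x, y) = (1.131, 3.476)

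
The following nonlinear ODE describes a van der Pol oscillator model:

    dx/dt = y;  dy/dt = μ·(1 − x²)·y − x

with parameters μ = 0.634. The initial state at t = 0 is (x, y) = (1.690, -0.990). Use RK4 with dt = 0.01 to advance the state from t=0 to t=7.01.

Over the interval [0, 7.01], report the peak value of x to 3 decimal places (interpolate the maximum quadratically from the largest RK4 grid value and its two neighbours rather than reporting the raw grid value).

max x = 2.008

t=0.000: state=(1.690, -0.990)
step 1 (dt=0.01): k1=(-0.990, -0.525), k2=(-0.993, -0.527), k3=(-0.993, -0.527), k4=(-0.995, -0.530); state += dt/6·(k1+2k2+2k3+k4)
t=0.010: state=(1.680, -0.995)
t=0.020: state=(1.670, -1.001)
t=0.030: state=(1.660, -1.006)
continuing one RK4 step at a time; state shown every 25 steps (Δt=0.25):
t=0.250: state=(1.425, -1.139)
t=0.500: state=(1.116, -1.336)
t=0.750: state=(0.751, -1.598)
t=1.000: state=(0.311, -1.928)
t=1.250: state=(-0.214, -2.267)
t=1.500: state=(-0.806, -2.407)
t=1.750: state=(-1.376, -2.054)
t=2.000: state=(-1.794, -1.249)
t=2.250: state=(-2.000, -0.431)
t=2.500: state=(-2.031, 0.137)
t=2.750: state=(-1.950, 0.484)
t=3.000: state=(-1.799, 0.713)
t=3.250: state=(-1.597, 0.897)
t=3.500: state=(-1.350, 1.082)
t=3.750: state=(-1.054, 1.299)
t=4.000: state=(-0.696, 1.569)
t=4.250: state=(-0.264, 1.898)
t=4.500: state=(0.253, 2.221)
t=4.750: state=(0.830, 2.335)
t=5.000: state=(1.379, 1.972)
t=5.250: state=(1.779, 1.190)
t=5.500: state=(1.975, 0.404)
t=5.750: state=(2.002, -0.147)
t=6.000: state=(1.919, -0.489)
t=6.250: state=(1.766, -0.719)
t=6.500: state=(1.563, -0.907)
t=6.750: state=(1.313, -1.098)
t=7.000: state=(1.011, -1.321)
t=7.010: state=(0.998, -1.331)
largest grid value and its neighbours: x(5.660)=2.00757, x(5.670)=2.00770, x(5.680)=2.00763
parabola through these three points peaks at t≈5.671 with x≈2.00770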